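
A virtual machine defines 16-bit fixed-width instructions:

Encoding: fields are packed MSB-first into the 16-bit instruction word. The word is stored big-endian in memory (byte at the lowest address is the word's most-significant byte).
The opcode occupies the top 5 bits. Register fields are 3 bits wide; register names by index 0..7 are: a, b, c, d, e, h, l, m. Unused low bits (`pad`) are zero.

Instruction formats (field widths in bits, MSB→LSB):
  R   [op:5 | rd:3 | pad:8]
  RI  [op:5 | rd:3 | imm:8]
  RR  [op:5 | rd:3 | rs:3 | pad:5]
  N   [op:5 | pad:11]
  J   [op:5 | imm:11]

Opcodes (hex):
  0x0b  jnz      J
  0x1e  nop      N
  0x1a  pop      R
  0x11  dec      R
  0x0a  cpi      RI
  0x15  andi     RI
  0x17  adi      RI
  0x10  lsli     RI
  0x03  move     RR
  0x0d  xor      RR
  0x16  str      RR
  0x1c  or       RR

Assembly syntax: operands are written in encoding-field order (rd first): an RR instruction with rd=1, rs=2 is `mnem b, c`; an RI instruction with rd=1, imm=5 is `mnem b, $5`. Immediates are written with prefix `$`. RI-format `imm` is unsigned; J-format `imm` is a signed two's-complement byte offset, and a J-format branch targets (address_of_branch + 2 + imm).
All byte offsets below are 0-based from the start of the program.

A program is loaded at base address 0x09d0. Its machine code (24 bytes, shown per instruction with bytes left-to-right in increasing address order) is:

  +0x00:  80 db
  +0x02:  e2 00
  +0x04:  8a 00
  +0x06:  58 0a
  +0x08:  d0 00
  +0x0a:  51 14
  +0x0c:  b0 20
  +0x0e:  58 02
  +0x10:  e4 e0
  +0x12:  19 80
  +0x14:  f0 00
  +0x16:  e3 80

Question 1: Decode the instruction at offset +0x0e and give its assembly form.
+0x0e: 58 02 ⇒ word 0x5802 (big)
  op=0x5802>>11=0xb ⇒ jnz (J)
  [10:0] imm=2 = $2

jnz $2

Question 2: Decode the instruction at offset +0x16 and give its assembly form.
+0x16: e3 80 ⇒ word 0xe380 (big)
  top 5b → 0x1c → or [RR]
  rd: (w>>8)&0x7=0x3 → d
  rs: (w>>5)&0x7=0x4 → e

or d, e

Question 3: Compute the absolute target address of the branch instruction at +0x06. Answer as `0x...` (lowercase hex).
[06] 58 0a → 0x580a
  top 5b → 0xb → jnz [J]
  imm: (w>>0)&0x7ff=0xa → $10
  target = base 0x09d0 + off 0x06 + 2 + imm 10 = 0x09e2

0x09e2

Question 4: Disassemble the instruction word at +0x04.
dec c

[04] 8a 00 → 0x8a00
  top 5b → 0x11 → dec [R]
  rd@[10:8]=0x2 ⇒ c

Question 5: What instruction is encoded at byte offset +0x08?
+0x08: d0 00 ⇒ word 0xd000 (big)
  top 5b → 0x1a → pop [R]
  [10:8] rd=0 = a

pop a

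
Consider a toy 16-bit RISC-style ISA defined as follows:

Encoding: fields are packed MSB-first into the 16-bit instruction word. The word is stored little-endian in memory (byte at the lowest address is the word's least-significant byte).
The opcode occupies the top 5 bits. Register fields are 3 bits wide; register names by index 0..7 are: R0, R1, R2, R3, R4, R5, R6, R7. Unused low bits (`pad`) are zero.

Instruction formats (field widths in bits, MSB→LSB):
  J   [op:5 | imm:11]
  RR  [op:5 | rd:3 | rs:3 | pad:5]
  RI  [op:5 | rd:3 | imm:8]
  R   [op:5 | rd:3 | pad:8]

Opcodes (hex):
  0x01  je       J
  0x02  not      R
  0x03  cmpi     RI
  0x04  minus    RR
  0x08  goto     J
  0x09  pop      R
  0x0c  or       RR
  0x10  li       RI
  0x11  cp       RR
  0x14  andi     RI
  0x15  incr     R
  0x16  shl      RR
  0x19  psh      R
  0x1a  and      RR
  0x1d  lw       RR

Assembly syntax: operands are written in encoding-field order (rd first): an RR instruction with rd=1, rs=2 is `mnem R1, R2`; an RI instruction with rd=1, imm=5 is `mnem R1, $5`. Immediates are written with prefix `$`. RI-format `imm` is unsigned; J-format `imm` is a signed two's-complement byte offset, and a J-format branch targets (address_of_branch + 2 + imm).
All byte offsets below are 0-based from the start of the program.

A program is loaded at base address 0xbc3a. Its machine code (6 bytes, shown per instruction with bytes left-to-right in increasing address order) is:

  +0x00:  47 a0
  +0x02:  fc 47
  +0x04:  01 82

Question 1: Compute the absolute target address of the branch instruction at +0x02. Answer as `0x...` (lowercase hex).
[02] fc 47 → 0x47fc
  op=0x47fc>>11=0x8 ⇒ goto (J)
  [10:0] imm=2044 (s11→-4) = $-4
  target = base 0xbc3a + off 0x02 + 2 + imm -4 = 0xbc3a

0xbc3a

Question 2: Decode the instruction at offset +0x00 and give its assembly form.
@+00  little-endian(47 a0) = 0xa047
  top 5b → 0x14 → andi [RI]
  [10:8] rd=0 = R0
  [7:0] imm=71 = $71

andi R0, $71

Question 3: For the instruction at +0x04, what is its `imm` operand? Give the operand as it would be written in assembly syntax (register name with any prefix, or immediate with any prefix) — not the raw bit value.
$1

+0x04: 01 82 ⇒ word 0x8201 (little)
  opcode bits[15:11]=0x10: li/RI
  rd@[10:8]=0x2 ⇒ R2
  imm@[7:0]=0x1 ⇒ $1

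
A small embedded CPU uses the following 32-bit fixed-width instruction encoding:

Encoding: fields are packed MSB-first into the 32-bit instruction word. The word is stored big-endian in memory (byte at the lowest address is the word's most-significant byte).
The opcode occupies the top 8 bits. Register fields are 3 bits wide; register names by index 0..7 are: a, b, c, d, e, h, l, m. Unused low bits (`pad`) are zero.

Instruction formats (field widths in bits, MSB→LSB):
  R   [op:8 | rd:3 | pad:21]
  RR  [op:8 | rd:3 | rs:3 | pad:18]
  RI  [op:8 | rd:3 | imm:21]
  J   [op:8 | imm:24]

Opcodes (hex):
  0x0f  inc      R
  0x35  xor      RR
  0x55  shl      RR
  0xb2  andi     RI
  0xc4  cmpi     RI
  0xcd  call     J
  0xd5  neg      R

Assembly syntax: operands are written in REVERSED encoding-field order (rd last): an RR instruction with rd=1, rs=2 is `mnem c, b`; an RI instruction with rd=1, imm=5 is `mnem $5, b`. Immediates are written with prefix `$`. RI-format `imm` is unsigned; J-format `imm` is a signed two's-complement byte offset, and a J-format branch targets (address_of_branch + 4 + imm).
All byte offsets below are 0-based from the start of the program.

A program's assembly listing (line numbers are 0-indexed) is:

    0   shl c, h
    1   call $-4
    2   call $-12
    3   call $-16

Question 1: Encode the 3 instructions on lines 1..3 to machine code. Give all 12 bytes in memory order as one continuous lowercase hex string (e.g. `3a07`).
cdfffffccdfffff4cdfffff0

1. call fields op=0xcd:8|imm=-4:24 → word cdfffffch → cd ff ff fc
2. call fields op=0xcd:8|imm=-12:24 → word cdfffff4h → cd ff ff f4
3. call fields op=0xcd:8|imm=-16:24 → word cdfffff0h → cd ff ff f0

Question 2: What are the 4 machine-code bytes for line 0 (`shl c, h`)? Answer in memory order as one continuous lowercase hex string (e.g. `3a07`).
55a80000

line 0 (shl): pack op=0x55:8|rd=5:3|rs=2:3|pad=0:18 = 0x55a80000; big→ 55 a8 00 00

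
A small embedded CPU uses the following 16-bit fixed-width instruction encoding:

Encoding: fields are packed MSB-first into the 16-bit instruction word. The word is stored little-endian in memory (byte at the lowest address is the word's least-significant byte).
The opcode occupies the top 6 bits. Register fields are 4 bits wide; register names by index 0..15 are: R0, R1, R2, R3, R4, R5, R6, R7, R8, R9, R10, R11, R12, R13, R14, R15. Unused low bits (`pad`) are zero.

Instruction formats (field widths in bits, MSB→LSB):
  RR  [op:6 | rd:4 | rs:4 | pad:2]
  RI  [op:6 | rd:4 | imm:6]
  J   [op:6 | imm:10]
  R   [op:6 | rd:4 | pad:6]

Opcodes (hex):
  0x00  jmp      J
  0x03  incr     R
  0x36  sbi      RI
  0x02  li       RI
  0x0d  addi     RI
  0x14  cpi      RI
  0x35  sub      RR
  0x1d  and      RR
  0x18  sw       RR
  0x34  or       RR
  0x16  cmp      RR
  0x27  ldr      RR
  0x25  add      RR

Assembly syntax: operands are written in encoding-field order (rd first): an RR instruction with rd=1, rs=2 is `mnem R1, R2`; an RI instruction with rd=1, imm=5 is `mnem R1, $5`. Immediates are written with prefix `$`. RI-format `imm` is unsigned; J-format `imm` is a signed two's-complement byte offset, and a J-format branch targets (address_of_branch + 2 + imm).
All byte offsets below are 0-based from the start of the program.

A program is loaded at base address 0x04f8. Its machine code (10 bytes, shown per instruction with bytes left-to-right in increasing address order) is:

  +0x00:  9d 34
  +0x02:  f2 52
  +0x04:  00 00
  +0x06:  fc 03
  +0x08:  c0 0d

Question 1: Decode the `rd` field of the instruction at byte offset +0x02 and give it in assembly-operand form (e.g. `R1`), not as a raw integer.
off 0x02: read f2 52 as little → 0x52f2
  opcode bits[15:10]=0x14: cpi/RI
  rd: (w>>6)&0xf=0xb → R11
  imm: (w>>0)&0x3f=0x32 → $50

R11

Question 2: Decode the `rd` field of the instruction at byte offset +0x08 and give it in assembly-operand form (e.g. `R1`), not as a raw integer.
@+08  little-endian(c0 0d) = 0x0dc0
  opcode bits[15:10]=0x3: incr/R
  [9:6] rd=7 = R7

R7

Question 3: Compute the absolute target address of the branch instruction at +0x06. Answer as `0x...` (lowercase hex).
@+06  little-endian(fc 03) = 0x03fc
  opcode bits[15:10]=0x0: jmp/J
  imm@[9:0]=0x3fc (s10→-4) ⇒ $-4
  target = base 0x04f8 + off 0x06 + 2 + imm -4 = 0x04fc

0x04fc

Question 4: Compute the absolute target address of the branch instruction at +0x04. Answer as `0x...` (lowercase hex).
@+04  little-endian(00 00) = 0x0000
  top 6b → 0x0 → jmp [J]
  imm: (w>>0)&0x3ff=0x0 → $0
  target = base 0x04f8 + off 0x04 + 2 + imm 0 = 0x04fe

0x04fe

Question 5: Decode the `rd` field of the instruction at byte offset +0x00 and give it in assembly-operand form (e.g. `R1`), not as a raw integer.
[00] 9d 34 → 0x349d
  op=0x349d>>10=0xd ⇒ addi (RI)
  rd@[9:6]=0x2 ⇒ R2
  imm@[5:0]=0x1d ⇒ $29

R2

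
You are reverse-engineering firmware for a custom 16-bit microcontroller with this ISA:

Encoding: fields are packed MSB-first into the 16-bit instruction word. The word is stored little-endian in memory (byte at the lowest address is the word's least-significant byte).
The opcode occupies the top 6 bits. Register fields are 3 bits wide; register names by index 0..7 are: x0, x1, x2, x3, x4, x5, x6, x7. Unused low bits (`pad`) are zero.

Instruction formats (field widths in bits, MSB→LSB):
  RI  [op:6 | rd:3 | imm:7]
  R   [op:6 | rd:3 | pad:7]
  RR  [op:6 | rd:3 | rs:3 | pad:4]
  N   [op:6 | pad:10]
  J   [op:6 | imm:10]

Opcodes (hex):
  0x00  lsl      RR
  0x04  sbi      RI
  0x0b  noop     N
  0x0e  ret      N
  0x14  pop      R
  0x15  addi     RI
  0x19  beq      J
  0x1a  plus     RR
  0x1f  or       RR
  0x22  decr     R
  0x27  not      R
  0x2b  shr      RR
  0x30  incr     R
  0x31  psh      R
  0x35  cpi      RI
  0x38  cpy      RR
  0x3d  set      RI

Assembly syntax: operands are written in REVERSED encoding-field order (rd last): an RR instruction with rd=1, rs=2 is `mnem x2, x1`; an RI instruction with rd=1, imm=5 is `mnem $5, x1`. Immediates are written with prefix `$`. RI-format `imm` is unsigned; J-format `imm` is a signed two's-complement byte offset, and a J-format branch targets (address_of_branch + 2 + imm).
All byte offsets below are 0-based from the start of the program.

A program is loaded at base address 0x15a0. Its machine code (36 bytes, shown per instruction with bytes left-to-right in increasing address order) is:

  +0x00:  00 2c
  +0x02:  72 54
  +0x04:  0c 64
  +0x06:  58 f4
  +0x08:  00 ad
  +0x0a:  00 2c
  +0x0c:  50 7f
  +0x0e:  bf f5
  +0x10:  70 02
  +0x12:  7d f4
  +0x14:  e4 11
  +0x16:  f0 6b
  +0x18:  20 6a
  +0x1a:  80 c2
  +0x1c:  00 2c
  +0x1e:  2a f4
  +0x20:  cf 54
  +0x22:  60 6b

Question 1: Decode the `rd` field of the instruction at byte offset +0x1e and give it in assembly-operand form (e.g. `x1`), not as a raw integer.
x0

[1e] 2a f4 → 0xf42a
  op=0xf42a>>10=0x3d ⇒ set (RI)
  [9:7] rd=0 = x0
  [6:0] imm=42 = $42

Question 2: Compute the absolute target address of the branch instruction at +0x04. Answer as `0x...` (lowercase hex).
0x15b2

[04] 0c 64 → 0x640c
  top 6b → 0x19 → beq [J]
  imm@[9:0]=0xc ⇒ $12
  target = base 0x15a0 + off 0x04 + 2 + imm 12 = 0x15b2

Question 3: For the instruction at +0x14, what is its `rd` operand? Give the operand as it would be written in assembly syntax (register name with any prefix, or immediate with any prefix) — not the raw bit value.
off 0x14: read e4 11 as little → 0x11e4
  opcode bits[15:10]=0x4: sbi/RI
  rd: (w>>7)&0x7=0x3 → x3
  imm: (w>>0)&0x7f=0x64 → $100

x3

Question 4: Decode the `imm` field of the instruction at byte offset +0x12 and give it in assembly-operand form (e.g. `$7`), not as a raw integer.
$125

off 0x12: read 7d f4 as little → 0xf47d
  op=0xf47d>>10=0x3d ⇒ set (RI)
  rd@[9:7]=0x0 ⇒ x0
  imm@[6:0]=0x7d ⇒ $125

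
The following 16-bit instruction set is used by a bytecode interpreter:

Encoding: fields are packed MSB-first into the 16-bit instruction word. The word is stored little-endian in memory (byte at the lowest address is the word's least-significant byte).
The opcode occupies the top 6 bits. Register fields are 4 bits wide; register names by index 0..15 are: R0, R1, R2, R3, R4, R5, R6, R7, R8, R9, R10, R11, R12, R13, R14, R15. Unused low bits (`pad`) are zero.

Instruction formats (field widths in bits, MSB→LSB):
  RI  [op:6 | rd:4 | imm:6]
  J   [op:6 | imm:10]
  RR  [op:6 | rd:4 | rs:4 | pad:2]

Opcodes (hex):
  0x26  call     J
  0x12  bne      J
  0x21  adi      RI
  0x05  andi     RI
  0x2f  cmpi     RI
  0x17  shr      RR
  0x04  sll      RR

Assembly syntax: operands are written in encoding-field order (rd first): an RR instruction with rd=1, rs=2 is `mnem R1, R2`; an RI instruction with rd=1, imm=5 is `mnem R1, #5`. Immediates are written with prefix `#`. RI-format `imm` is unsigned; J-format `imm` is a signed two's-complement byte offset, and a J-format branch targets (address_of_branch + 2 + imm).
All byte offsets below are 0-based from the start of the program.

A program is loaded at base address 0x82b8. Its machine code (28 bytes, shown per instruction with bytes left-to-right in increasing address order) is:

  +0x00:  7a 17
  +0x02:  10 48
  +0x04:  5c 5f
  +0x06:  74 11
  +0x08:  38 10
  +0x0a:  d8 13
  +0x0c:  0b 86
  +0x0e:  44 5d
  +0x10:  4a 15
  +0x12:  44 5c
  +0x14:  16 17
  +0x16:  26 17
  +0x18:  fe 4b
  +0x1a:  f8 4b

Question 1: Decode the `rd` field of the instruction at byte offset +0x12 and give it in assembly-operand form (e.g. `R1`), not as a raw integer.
@+12  little-endian(44 5c) = 0x5c44
  top 6b → 0x17 → shr [RR]
  [9:6] rd=1 = R1
  [5:2] rs=1 = R1

R1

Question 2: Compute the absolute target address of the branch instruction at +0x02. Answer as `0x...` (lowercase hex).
+0x02: 10 48 ⇒ word 0x4810 (little)
  top 6b → 0x12 → bne [J]
  imm: (w>>0)&0x3ff=0x10 → #16
  target = base 0x82b8 + off 0x02 + 2 + imm 16 = 0x82cc

0x82cc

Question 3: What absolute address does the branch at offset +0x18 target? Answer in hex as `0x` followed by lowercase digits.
0x82d0

@+18  little-endian(fe 4b) = 0x4bfe
  top 6b → 0x12 → bne [J]
  imm: (w>>0)&0x3ff=0x3fe (s10→-2) → #-2
  target = base 0x82b8 + off 0x18 + 2 + imm -2 = 0x82d0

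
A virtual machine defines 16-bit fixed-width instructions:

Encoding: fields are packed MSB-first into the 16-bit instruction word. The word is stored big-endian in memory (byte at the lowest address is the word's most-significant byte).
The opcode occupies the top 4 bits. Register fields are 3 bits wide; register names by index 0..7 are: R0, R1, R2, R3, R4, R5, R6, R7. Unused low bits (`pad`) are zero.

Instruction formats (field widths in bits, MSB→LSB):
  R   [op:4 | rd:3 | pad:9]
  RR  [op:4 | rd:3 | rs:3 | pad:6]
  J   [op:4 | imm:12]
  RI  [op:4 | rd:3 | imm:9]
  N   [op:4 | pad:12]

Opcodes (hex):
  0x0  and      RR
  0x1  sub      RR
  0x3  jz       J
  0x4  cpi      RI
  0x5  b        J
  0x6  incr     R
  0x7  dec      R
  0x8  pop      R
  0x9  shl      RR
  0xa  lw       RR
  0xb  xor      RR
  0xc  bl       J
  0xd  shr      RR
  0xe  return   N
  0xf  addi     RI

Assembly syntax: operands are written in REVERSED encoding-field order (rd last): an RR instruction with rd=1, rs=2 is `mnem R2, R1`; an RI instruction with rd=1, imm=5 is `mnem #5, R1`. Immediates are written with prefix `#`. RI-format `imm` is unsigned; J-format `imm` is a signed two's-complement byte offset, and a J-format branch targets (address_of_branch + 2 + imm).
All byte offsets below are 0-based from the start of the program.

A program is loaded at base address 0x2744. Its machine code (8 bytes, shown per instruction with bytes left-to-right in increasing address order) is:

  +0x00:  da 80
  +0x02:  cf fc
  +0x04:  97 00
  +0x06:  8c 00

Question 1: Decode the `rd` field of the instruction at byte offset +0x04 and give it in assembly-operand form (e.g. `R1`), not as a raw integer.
@+04  big-endian(97 00) = 0x9700
  top 4b → 0x9 → shl [RR]
  rd: (w>>9)&0x7=0x3 → R3
  rs: (w>>6)&0x7=0x4 → R4

R3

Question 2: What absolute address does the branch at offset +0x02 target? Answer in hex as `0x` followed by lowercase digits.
0x2744

off 0x02: read cf fc as big → 0xcffc
  top 4b → 0xc → bl [J]
  [11:0] imm=4092 (s12→-4) = #-4
  target = base 0x2744 + off 0x02 + 2 + imm -4 = 0x2744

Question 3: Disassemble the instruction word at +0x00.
shr R2, R5

off 0x00: read da 80 as big → 0xda80
  opcode bits[15:12]=0xd: shr/RR
  rd: (w>>9)&0x7=0x5 → R5
  rs: (w>>6)&0x7=0x2 → R2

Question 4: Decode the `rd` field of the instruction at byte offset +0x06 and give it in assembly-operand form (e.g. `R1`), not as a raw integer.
R6

@+06  big-endian(8c 00) = 0x8c00
  opcode bits[15:12]=0x8: pop/R
  rd@[11:9]=0x6 ⇒ R6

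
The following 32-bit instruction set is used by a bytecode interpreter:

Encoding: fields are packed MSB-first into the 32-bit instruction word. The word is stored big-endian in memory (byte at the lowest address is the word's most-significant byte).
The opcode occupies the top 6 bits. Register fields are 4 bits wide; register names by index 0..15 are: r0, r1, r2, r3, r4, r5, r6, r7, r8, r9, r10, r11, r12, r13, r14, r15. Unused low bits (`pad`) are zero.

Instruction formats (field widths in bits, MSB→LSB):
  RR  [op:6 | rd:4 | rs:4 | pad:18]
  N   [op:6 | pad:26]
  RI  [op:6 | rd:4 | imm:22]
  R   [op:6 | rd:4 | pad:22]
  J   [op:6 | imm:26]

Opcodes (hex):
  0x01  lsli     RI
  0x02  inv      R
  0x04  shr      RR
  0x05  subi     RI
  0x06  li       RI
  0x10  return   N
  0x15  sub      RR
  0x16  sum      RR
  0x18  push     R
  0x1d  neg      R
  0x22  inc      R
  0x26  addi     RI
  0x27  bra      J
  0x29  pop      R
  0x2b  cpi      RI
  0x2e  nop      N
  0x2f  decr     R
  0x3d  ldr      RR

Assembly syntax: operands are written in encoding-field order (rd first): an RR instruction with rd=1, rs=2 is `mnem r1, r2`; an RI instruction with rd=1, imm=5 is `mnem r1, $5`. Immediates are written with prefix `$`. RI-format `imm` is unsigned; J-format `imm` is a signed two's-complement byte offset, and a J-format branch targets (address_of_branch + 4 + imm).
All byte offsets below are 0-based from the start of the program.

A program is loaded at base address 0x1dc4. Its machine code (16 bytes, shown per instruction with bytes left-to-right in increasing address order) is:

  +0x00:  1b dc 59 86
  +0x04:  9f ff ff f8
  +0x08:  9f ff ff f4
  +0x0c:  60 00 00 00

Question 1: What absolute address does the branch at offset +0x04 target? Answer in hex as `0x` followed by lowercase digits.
0x1dc4

@+04  big-endian(9f ff ff f8) = 0x9ffffff8
  top 6b → 0x27 → bra [J]
  imm@[25:0]=0x3fffff8 (s26→-8) ⇒ $-8
  target = base 0x1dc4 + off 0x04 + 4 + imm -8 = 0x1dc4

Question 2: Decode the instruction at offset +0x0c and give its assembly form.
push r0

off 0x0c: read 60 00 00 00 as big → 0x60000000
  opcode bits[31:26]=0x18: push/R
  rd: (w>>22)&0xf=0x0 → r0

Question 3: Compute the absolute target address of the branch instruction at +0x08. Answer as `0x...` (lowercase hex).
+0x08: 9f ff ff f4 ⇒ word 0x9ffffff4 (big)
  opcode bits[31:26]=0x27: bra/J
  [25:0] imm=67108852 (s26→-12) = $-12
  target = base 0x1dc4 + off 0x08 + 4 + imm -12 = 0x1dc4

0x1dc4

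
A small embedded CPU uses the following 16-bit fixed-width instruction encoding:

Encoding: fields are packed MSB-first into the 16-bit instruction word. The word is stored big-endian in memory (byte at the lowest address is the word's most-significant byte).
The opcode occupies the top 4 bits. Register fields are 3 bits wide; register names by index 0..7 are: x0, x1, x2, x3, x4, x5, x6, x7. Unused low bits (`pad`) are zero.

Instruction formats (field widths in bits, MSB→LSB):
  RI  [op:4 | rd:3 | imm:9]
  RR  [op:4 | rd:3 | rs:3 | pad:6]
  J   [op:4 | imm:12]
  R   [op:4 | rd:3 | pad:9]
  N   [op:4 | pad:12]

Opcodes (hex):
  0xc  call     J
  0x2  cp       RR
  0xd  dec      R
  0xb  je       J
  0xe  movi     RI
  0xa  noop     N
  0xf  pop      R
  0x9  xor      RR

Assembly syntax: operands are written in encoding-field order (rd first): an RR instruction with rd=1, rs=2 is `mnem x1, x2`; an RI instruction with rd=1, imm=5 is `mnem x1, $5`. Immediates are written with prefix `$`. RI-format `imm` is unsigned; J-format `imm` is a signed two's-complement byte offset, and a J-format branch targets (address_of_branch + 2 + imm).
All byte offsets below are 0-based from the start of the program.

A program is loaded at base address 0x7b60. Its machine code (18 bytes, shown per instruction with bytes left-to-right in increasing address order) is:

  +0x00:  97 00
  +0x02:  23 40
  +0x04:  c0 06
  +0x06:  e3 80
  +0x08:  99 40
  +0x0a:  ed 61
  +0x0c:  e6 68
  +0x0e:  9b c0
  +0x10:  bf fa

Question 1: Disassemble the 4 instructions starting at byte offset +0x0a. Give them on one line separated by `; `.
movi x6, $353; movi x3, $104; xor x5, x7; je $-6

@+0a  big-endian(ed 61) = 0xed61
  op=0xed61>>12=0xe ⇒ movi (RI)
  rd@[11:9]=0x6 ⇒ x6
  imm@[8:0]=0x161 ⇒ $353
@+0c  big-endian(e6 68) = 0xe668
  op=0xe668>>12=0xe ⇒ movi (RI)
  rd@[11:9]=0x3 ⇒ x3
  imm@[8:0]=0x68 ⇒ $104
@+0e  big-endian(9b c0) = 0x9bc0
  op=0x9bc0>>12=0x9 ⇒ xor (RR)
  rd@[11:9]=0x5 ⇒ x5
  rs@[8:6]=0x7 ⇒ x7
@+10  big-endian(bf fa) = 0xbffa
  op=0xbffa>>12=0xb ⇒ je (J)
  imm@[11:0]=0xffa (s12→-6) ⇒ $-6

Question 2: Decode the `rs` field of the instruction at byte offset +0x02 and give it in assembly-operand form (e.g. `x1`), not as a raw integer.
x5

[02] 23 40 → 0x2340
  top 4b → 0x2 → cp [RR]
  rd: (w>>9)&0x7=0x1 → x1
  rs: (w>>6)&0x7=0x5 → x5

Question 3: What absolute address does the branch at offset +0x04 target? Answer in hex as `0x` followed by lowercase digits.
0x7b6c

+0x04: c0 06 ⇒ word 0xc006 (big)
  top 4b → 0xc → call [J]
  imm: (w>>0)&0xfff=0x6 → $6
  target = base 0x7b60 + off 0x04 + 2 + imm 6 = 0x7b6c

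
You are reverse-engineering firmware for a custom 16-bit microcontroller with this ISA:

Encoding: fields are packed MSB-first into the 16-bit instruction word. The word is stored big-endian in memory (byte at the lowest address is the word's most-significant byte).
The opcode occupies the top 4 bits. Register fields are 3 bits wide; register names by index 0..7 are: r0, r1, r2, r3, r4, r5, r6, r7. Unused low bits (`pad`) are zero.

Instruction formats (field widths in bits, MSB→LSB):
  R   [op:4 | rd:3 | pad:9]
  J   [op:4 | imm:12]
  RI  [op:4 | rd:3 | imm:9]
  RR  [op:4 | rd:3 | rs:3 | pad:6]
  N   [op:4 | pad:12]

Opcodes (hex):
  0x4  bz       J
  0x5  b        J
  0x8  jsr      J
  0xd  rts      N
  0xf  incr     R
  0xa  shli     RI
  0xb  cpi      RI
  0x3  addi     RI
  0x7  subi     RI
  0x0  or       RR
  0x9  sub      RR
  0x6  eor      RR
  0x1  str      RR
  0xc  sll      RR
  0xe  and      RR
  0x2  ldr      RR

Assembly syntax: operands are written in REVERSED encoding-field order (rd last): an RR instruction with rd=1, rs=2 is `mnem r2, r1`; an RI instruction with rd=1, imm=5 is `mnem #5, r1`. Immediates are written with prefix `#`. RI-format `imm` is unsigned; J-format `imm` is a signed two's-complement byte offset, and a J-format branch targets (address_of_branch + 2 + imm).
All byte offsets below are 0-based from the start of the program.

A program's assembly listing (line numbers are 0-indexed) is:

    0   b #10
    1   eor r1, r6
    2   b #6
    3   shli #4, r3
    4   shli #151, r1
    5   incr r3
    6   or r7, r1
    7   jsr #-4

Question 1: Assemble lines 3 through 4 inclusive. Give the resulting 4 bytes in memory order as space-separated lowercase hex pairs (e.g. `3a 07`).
L3: shli op=0xa:4|rd=3:3|imm=4:9 ⇒ 0xa604 ⇒ big a6 04
L4: shli op=0xa:4|rd=1:3|imm=151:9 ⇒ 0xa297 ⇒ big a2 97

a6 04 a2 97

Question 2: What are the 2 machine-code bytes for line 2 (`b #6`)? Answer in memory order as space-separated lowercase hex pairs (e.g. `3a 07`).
50 06

2. b fields op=0x5:4|imm=6:12 → word 5006h → 50 06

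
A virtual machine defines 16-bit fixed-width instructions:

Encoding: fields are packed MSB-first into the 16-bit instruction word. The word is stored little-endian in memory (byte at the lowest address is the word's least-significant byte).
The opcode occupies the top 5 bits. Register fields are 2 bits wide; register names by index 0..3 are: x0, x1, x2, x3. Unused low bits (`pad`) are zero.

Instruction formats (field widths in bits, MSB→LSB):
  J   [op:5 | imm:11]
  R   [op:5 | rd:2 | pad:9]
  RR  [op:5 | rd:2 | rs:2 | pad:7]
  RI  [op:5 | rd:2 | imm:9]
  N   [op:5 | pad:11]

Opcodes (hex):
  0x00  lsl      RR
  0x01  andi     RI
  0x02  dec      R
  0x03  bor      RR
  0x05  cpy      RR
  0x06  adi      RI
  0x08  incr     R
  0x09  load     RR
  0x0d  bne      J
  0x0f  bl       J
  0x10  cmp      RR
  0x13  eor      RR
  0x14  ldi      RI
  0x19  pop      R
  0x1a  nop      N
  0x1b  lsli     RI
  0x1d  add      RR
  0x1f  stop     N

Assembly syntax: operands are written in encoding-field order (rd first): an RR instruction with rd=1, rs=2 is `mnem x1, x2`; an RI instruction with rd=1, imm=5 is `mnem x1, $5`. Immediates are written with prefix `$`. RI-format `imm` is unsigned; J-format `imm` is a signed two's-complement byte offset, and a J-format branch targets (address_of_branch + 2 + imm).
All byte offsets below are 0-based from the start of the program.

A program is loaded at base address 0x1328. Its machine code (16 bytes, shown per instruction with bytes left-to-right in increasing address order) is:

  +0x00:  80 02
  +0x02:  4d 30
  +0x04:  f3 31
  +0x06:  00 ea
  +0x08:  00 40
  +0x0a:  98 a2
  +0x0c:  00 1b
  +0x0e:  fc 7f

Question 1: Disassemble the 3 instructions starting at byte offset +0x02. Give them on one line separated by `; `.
adi x0, $77; adi x0, $499; add x1, x0

@+02  little-endian(4d 30) = 0x304d
  opcode bits[15:11]=0x6: adi/RI
  [10:9] rd=0 = x0
  [8:0] imm=77 = $77
@+04  little-endian(f3 31) = 0x31f3
  opcode bits[15:11]=0x6: adi/RI
  [10:9] rd=0 = x0
  [8:0] imm=499 = $499
@+06  little-endian(00 ea) = 0xea00
  opcode bits[15:11]=0x1d: add/RR
  [10:9] rd=1 = x1
  [8:7] rs=0 = x0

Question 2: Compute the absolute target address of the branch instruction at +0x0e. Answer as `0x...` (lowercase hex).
0x1334

+0x0e: fc 7f ⇒ word 0x7ffc (little)
  top 5b → 0xf → bl [J]
  [10:0] imm=2044 (s11→-4) = $-4
  target = base 0x1328 + off 0x0e + 2 + imm -4 = 0x1334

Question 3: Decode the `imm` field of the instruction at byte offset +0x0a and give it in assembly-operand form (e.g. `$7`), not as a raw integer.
@+0a  little-endian(98 a2) = 0xa298
  op=0xa298>>11=0x14 ⇒ ldi (RI)
  rd: (w>>9)&0x3=0x1 → x1
  imm: (w>>0)&0x1ff=0x98 → $152

$152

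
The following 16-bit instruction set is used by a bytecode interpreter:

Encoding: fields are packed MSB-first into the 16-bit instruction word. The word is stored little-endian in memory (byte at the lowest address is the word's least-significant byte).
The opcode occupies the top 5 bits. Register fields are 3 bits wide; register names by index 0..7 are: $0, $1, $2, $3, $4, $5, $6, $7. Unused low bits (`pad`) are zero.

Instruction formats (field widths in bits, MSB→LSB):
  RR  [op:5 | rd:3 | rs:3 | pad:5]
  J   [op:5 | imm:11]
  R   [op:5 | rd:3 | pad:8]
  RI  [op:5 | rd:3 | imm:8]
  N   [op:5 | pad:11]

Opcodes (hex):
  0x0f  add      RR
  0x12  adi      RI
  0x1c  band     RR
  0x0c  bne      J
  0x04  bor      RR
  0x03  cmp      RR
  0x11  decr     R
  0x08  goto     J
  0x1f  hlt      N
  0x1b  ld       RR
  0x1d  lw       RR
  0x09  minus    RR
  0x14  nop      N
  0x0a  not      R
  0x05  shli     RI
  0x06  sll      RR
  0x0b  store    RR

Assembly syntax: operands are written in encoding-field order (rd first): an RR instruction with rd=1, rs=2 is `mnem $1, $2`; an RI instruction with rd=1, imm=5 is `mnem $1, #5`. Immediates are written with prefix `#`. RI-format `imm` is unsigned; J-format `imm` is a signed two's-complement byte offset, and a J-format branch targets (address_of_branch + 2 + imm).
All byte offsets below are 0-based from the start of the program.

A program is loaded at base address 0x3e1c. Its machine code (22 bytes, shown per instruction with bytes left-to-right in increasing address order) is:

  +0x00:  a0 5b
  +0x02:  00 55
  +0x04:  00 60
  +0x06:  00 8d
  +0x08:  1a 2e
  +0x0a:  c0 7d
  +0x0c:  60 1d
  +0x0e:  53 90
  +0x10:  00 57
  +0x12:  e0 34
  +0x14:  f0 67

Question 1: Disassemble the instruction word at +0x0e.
adi $0, #83

@+0e  little-endian(53 90) = 0x9053
  op=0x9053>>11=0x12 ⇒ adi (RI)
  rd@[10:8]=0x0 ⇒ $0
  imm@[7:0]=0x53 ⇒ #83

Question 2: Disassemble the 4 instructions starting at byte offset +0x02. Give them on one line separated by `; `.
@+02  little-endian(00 55) = 0x5500
  opcode bits[15:11]=0xa: not/R
  [10:8] rd=5 = $5
@+04  little-endian(00 60) = 0x6000
  opcode bits[15:11]=0xc: bne/J
  [10:0] imm=0 = #0
@+06  little-endian(00 8d) = 0x8d00
  opcode bits[15:11]=0x11: decr/R
  [10:8] rd=5 = $5
@+08  little-endian(1a 2e) = 0x2e1a
  opcode bits[15:11]=0x5: shli/RI
  [10:8] rd=6 = $6
  [7:0] imm=26 = #26

not $5; bne #0; decr $5; shli $6, #26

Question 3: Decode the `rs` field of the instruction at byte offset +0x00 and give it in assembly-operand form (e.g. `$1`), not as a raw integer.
+0x00: a0 5b ⇒ word 0x5ba0 (little)
  op=0x5ba0>>11=0xb ⇒ store (RR)
  rd@[10:8]=0x3 ⇒ $3
  rs@[7:5]=0x5 ⇒ $5

$5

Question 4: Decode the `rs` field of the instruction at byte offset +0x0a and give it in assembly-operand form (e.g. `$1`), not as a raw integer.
+0x0a: c0 7d ⇒ word 0x7dc0 (little)
  top 5b → 0xf → add [RR]
  rd@[10:8]=0x5 ⇒ $5
  rs@[7:5]=0x6 ⇒ $6

$6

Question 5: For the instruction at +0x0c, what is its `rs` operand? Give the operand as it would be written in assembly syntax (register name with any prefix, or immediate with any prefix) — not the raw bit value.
$3

off 0x0c: read 60 1d as little → 0x1d60
  top 5b → 0x3 → cmp [RR]
  [10:8] rd=5 = $5
  [7:5] rs=3 = $3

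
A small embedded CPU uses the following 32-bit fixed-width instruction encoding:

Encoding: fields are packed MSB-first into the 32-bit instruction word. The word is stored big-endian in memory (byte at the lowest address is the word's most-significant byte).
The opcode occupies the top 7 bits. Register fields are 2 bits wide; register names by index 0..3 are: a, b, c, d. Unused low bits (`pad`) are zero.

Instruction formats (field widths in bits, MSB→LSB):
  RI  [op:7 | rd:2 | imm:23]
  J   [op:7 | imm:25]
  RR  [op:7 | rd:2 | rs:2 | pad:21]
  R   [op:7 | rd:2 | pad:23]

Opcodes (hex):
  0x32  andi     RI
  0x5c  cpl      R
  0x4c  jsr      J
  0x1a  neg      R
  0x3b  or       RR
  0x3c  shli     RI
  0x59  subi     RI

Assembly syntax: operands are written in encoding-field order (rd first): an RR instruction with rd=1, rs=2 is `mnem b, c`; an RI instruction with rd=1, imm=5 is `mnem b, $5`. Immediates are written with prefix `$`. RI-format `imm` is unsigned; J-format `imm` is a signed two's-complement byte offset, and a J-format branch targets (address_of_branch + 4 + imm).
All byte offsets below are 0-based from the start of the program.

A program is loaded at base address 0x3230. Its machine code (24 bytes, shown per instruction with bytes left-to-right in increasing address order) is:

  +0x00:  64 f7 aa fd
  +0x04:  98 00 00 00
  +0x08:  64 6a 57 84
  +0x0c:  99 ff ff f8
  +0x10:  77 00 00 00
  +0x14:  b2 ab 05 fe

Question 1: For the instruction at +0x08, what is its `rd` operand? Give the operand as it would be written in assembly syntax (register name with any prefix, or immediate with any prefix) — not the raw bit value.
a

[08] 64 6a 57 84 → 0x646a5784
  top 7b → 0x32 → andi [RI]
  rd@[24:23]=0x0 ⇒ a
  imm@[22:0]=0x6a5784 ⇒ $6969220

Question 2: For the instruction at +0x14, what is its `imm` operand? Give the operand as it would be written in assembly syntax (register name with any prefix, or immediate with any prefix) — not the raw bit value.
$2819582

@+14  big-endian(b2 ab 05 fe) = 0xb2ab05fe
  opcode bits[31:25]=0x59: subi/RI
  rd: (w>>23)&0x3=0x1 → b
  imm: (w>>0)&0x7fffff=0x2b05fe → $2819582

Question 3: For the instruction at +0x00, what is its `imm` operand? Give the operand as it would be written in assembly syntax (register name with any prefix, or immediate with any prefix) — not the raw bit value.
$7842557

+0x00: 64 f7 aa fd ⇒ word 0x64f7aafd (big)
  opcode bits[31:25]=0x32: andi/RI
  rd@[24:23]=0x1 ⇒ b
  imm@[22:0]=0x77aafd ⇒ $7842557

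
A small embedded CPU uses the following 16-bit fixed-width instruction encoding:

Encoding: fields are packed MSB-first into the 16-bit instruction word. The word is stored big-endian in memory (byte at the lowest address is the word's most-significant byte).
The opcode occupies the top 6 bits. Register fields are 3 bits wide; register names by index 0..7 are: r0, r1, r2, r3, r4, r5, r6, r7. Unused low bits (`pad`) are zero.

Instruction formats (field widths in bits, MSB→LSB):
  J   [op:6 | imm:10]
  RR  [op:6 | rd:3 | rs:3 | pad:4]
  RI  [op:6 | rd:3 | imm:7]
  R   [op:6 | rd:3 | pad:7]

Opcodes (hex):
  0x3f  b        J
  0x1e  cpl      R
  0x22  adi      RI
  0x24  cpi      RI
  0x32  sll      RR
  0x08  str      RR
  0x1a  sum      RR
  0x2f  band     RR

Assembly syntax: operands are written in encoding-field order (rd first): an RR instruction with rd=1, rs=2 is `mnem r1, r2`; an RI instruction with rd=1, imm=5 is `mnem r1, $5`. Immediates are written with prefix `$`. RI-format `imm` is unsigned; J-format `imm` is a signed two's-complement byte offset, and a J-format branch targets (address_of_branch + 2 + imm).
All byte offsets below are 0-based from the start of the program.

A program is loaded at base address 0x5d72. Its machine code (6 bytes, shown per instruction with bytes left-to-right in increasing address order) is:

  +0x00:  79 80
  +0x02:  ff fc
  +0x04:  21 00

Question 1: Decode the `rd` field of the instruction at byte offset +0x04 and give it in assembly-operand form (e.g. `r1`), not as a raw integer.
off 0x04: read 21 00 as big → 0x2100
  top 6b → 0x8 → str [RR]
  [9:7] rd=2 = r2
  [6:4] rs=0 = r0

r2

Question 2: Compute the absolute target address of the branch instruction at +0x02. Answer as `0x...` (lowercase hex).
@+02  big-endian(ff fc) = 0xfffc
  top 6b → 0x3f → b [J]
  [9:0] imm=1020 (s10→-4) = $-4
  target = base 0x5d72 + off 0x02 + 2 + imm -4 = 0x5d72

0x5d72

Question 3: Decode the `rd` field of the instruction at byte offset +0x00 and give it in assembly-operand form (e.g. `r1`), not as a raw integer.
r3

+0x00: 79 80 ⇒ word 0x7980 (big)
  top 6b → 0x1e → cpl [R]
  rd: (w>>7)&0x7=0x3 → r3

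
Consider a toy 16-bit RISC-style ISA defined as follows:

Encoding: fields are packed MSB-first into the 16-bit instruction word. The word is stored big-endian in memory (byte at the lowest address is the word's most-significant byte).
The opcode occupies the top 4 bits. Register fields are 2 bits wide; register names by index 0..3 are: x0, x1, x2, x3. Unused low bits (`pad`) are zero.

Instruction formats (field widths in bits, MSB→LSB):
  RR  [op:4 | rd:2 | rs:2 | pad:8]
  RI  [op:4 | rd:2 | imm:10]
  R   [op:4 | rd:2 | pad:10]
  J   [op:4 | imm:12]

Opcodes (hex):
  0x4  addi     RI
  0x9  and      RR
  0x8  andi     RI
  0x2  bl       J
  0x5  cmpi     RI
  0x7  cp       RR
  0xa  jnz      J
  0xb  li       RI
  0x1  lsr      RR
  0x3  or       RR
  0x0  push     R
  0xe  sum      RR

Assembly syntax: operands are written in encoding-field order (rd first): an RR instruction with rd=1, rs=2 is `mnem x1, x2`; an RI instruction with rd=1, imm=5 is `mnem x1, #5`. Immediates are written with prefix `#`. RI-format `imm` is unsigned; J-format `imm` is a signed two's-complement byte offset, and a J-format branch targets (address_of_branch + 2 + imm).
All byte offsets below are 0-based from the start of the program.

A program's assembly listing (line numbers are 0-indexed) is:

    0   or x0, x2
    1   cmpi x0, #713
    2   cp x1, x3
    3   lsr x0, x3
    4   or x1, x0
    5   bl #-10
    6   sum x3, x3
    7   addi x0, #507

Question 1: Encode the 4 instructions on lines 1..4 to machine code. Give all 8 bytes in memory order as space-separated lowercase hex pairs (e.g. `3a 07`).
52 c9 77 00 13 00 34 00

1. cmpi fields op=0x5:4|rd=0:2|imm=713:10 → word 52c9h → 52 c9
2. cp fields op=0x7:4|rd=1:2|rs=3:2|pad=0:8 → word 7700h → 77 00
3. lsr fields op=0x1:4|rd=0:2|rs=3:2|pad=0:8 → word 1300h → 13 00
4. or fields op=0x3:4|rd=1:2|rs=0:2|pad=0:8 → word 3400h → 34 00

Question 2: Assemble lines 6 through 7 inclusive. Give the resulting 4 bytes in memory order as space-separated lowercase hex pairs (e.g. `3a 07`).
ef 00 41 fb

6. sum fields op=0xe:4|rd=3:2|rs=3:2|pad=0:8 → word ef00h → ef 00
7. addi fields op=0x4:4|rd=0:2|imm=507:10 → word 41fbh → 41 fb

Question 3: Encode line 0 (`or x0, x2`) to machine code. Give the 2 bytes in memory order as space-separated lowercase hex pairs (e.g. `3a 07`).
0. or fields op=0x3:4|rd=0:2|rs=2:2|pad=0:8 → word 3200h → 32 00

32 00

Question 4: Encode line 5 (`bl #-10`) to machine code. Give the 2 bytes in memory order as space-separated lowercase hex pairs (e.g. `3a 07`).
5. bl fields op=0x2:4|imm=-10:12 → word 2ff6h → 2f f6

2f f6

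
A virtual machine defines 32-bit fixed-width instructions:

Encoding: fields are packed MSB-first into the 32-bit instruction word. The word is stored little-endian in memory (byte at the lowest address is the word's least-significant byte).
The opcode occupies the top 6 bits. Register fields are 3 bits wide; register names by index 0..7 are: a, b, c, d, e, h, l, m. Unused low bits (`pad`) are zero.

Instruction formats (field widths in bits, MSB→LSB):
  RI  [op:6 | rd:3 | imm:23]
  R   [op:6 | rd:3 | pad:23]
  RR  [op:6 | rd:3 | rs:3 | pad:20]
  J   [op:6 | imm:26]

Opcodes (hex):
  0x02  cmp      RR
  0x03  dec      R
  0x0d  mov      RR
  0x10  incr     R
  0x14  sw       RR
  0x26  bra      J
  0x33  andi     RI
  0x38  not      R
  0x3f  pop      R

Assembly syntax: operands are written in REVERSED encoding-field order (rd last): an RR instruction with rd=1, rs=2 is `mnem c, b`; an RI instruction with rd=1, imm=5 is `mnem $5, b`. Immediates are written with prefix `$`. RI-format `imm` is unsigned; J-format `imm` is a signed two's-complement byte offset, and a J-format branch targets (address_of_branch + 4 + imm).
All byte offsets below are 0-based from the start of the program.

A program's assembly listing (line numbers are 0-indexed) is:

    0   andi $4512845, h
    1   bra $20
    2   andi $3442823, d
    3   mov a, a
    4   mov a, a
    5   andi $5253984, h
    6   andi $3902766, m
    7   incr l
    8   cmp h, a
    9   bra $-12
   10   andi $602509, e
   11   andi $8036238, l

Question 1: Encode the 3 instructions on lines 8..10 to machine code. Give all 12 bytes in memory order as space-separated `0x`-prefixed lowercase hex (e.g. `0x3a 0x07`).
0x00 0x00 0x50 0x08 0xf4 0xff 0xff 0x9b 0x8d 0x31 0x09 0xce

L8: cmp op=0x2:6|rd=0:3|rs=5:3|pad=0:20 ⇒ 0x08500000 ⇒ little 00 00 50 08
L9: bra op=0x26:6|imm=-12:26 ⇒ 0x9bfffff4 ⇒ little f4 ff ff 9b
L10: andi op=0x33:6|rd=4:3|imm=602509:23 ⇒ 0xce09318d ⇒ little 8d 31 09 ce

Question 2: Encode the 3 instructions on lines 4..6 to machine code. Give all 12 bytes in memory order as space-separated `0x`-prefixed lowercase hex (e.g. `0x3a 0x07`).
0x00 0x00 0x00 0x34 0x60 0x2b 0xd0 0xce 0x2e 0x8d 0xbb 0xcf

line 4 (mov): pack op=0xd:6|rd=0:3|rs=0:3|pad=0:20 = 0x34000000; little→ 00 00 00 34
line 5 (andi): pack op=0x33:6|rd=5:3|imm=5253984:23 = 0xced02b60; little→ 60 2b d0 ce
line 6 (andi): pack op=0x33:6|rd=7:3|imm=3902766:23 = 0xcfbb8d2e; little→ 2e 8d bb cf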